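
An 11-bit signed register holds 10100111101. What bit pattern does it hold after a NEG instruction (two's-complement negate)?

Invert: 01011000010. Add 1: 01011000011.

01011000011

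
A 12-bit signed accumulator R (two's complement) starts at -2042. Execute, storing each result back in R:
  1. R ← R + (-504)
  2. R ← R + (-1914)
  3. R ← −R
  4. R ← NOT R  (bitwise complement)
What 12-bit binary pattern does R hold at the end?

111010010011

Start: R = -2042 = 100000000110.
R = -2042 + (-504) = -2546; wraps to 1550 = 011000001110
R = 1550 + (-1914) = -364 = 111010010100
R = −(-364) = 364 = 000101101100
R = NOT 000101101100 = 111010010011 = -365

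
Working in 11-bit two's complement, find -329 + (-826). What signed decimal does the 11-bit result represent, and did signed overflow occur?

-329 → 11010110111
-826 → 10011000110
  11010110111
+ 10011000110
= 01101111101  (discard carry-out 1)
Result 01101111101: MSB = 0 → value 893.
Both addends are negative but the stored result is non-negative: signed overflow. The true value -329 + (-826) = -1155 lies outside [-1024, 1023].

893; overflow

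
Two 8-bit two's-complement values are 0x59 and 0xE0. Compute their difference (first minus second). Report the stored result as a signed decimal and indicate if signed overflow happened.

121; no overflow

0x59 = 01011001 = 89 (signed)
0xE0 = 11100000 = -32 (signed)
Subtract via negate-and-add: invert 11100000 + 1 = 00100000 (i.e. 32).
  01011001
+ 00100000
= 01111001
Result 01111001: MSB = 0 → value 121.
Both addends (after negating the subtrahend) are non-negative and so is the stored result: no signed overflow.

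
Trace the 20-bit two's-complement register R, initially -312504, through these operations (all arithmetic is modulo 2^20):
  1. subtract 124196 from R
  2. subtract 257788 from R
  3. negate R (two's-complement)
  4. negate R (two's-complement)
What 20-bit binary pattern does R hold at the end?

Start: R = -312504 = 10110011101101001000.
R = -312504 − 124196 = -436700 = 10010101011000100100
R = -436700 − 257788 = -694488; wraps to 354088 = 01010110011100101000
R = −(354088) = -354088 = 10101001100011011000
R = −(-354088) = 354088 = 01010110011100101000

01010110011100101000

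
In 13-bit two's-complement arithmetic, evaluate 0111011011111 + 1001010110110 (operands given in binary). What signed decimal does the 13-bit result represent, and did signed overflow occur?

405; no overflow

0111011011111 = 3807 (signed)
1001010110110 = -3402 (signed)
  0111011011111
+ 1001010110110
= 0000110010101  (discard carry-out 1)
Result 0000110010101: MSB = 0 → value 405.
Addends have opposite signs, so signed overflow cannot occur.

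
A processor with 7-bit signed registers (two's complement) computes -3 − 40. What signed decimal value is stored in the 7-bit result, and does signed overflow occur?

-43; no overflow

-3 → 1111101
40 → 0101000
Subtract via negate-and-add: invert 0101000 + 1 = 1011000 (i.e. -40).
  1111101
+ 1011000
= 1010101  (discard carry-out 1)
Result 1010101: MSB = 1 → 85 − 128 = -43.
Both addends (after negating the subtrahend) are negative and so is the stored result: no signed overflow.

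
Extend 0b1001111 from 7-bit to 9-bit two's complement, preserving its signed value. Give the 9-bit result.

MSB of 1001111 is 1; replicate it into the new high bits.
11|1001111 → 111001111 (still -49).

111001111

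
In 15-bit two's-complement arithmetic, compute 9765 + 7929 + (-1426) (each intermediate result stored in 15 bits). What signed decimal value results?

16268

9765 + 7929 = 17694 → wraps to -15074 (100010100011110)
-15074 + (-1426) = -16500 → wraps to 16268 (011111110001100)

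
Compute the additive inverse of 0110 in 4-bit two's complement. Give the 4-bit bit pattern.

1010

Invert: 1001. Add 1: 1010.
Check: 0110 = 6, 1010 = -6.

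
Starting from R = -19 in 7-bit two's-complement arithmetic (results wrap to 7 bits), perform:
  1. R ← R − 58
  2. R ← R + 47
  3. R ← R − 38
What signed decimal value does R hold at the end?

Start: R = -19 = 1101101.
R = -19 − 58 = -77; wraps to 51 = 0110011
R = 51 + 47 = 98; wraps to -30 = 1100010
R = -30 − 38 = -68; wraps to 60 = 0111100

60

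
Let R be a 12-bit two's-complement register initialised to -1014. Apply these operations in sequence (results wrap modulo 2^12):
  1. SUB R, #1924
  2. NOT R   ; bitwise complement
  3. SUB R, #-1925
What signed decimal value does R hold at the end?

Start: R = -1014 = 110000001010.
R = -1014 − 1924 = -2938; wraps to 1158 = 010010000110
R = NOT 010010000110 = 101101111001 = -1159
R = -1159 − (-1925) = 766 = 001011111110

766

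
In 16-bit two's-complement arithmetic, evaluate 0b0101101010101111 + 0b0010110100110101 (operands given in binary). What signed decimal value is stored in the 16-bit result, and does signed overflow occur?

-30748; overflow

0b0101101010101111 → 0101101010101111 = 23215 (signed)
0b0010110100110101 → 0010110100110101 = 11573 (signed)
  0101101010101111
+ 0010110100110101
= 1000011111100100
Result 1000011111100100: MSB = 1 → 34788 − 65536 = -30748.
Both addends are non-negative but the stored result is negative: signed overflow. The true value 23215 + 11573 = 34788 lies outside [-32768, 32767].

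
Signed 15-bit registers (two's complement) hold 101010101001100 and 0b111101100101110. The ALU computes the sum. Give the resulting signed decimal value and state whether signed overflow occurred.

101010101001100 = -10932 (signed)
0b111101100101110 → 111101100101110 = -1234 (signed)
  101010101001100
+ 111101100101110
= 101000001111010  (discard carry-out 1)
Result 101000001111010: MSB = 1 → 20602 − 32768 = -12166.
Both addends are negative and so is the stored result: no signed overflow.

-12166; no overflow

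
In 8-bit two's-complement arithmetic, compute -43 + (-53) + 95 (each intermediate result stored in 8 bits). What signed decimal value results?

-1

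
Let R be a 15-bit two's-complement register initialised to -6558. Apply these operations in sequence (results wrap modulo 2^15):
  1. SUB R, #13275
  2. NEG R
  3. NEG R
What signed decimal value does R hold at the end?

12935

Start: R = -6558 = 110011001100010.
R = -6558 − 13275 = -19833; wraps to 12935 = 011001010000111
R = −(12935) = -12935 = 100110101111001
R = −(-12935) = 12935 = 011001010000111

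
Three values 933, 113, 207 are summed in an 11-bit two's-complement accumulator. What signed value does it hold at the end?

-795

933 + 113 = 1046 → wraps to -1002 (10000010110)
-1002 + 207 = -795 (10011100101)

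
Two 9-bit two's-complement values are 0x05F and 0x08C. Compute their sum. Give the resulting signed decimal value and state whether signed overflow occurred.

235; no overflow

0x05F = 001011111 = 95 (signed)
0x08C = 010001100 = 140 (signed)
  001011111
+ 010001100
= 011101011
Result 011101011: MSB = 0 → value 235.
Both addends are non-negative and so is the stored result: no signed overflow.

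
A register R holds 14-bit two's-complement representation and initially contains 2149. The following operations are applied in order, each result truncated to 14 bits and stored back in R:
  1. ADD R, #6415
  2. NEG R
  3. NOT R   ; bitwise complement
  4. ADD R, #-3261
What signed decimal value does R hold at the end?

5302

Start: R = 2149 = 00100001100101.
R = 2149 + 6415 = 8564; wraps to -7820 = 10000101110100
R = −(-7820) = 7820 = 01111010001100
R = NOT 01111010001100 = 10000101110011 = -7821
R = -7821 + (-3261) = -11082; wraps to 5302 = 01010010110110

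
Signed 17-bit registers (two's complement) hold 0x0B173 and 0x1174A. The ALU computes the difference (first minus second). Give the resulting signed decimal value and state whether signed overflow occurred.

-26071; overflow

0x0B173 = 01011000101110011 = 45427 (signed)
0x1174A = 10001011101001010 = -59574 (signed)
Subtract via negate-and-add: invert 10001011101001010 + 1 = 01110100010110110 (i.e. 59574).
  01011000101110011
+ 01110100010110110
= 11001101000101001
Result 11001101000101001: MSB = 1 → 105001 − 131072 = -26071.
Both addends (after negating the subtrahend) are non-negative but the stored result is negative: signed overflow. The true value 45427 − (-59574) = 105001 lies outside [-65536, 65535].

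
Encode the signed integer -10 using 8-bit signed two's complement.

|-10| = 10 = 00001010 in 8 bits.
Invert the bits: 11110101. Add 1: 11110110.
Check: 11110110 reads as 246 − 256 = -10.

11110110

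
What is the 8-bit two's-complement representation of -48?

|-48| = 48 = 00110000 in 8 bits.
Invert the bits: 11001111. Add 1: 11010000.

11010000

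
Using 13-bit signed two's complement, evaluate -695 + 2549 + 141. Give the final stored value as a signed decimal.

1995

-695 + 2549 = 1854 (0011100111110)
1854 + 141 = 1995 (0011111001011)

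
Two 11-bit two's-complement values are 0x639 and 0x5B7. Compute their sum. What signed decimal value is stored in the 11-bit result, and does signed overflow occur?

1008; overflow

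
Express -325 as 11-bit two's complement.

|-325| = 325 = 00101000101 in 11 bits.
Invert the bits: 11010111010. Add 1: 11010111011.

11010111011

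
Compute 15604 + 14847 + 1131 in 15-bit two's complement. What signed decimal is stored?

15604 + 14847 = 30451 → wraps to -2317 (111011011110011)
-2317 + 1131 = -1186 (111101101011110)

-1186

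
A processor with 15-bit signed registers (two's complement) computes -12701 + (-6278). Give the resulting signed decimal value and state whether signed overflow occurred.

13789; overflow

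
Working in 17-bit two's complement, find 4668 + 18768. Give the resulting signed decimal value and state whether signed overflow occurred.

23436; no overflow

4668 → 00001001000111100
18768 → 00100100101010000
  00001001000111100
+ 00100100101010000
= 00101101110001100
Result 00101101110001100: MSB = 0 → value 23436.
Both addends are non-negative and so is the stored result: no signed overflow.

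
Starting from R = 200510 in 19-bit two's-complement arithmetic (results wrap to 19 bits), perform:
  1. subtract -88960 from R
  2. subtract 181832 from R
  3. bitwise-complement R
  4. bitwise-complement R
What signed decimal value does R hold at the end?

107638

Start: R = 200510 = 0110000111100111110.
R = 200510 − (-88960) = 289470; wraps to -234818 = 1000110101010111110
R = -234818 − 181832 = -416650; wraps to 107638 = 0011010010001110110
R = NOT 0011010010001110110 = 1100101101110001001 = -107639
R = NOT 1100101101110001001 = 0011010010001110110 = 107638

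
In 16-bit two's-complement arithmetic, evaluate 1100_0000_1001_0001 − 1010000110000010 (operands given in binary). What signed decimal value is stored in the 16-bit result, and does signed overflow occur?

1100_0000_1001_0001 → 1100000010010001 = -16239 (signed)
1010000110000010 = -24190 (signed)
Subtract via negate-and-add: invert 1010000110000010 + 1 = 0101111001111110 (i.e. 24190).
  1100000010010001
+ 0101111001111110
= 0001111100001111  (discard carry-out 1)
Result 0001111100001111: MSB = 0 → value 7951.
Addends (after negating the subtrahend) have opposite signs, so signed overflow cannot occur.

7951; no overflow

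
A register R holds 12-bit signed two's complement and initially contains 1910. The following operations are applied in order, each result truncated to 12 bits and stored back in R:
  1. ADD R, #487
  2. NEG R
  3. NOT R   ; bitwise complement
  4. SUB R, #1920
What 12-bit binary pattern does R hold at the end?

000111011100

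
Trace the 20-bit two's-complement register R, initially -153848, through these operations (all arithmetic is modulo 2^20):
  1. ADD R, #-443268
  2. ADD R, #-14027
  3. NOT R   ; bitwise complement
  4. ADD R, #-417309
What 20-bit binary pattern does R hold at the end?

Start: R = -153848 = 11011010011100001000.
R = -153848 + (-443268) = -597116; wraps to 451460 = 01101110001110000100
R = 451460 + (-14027) = 437433 = 01101010110010111001
R = NOT 01101010110010111001 = 10010101001101000110 = -437434
R = -437434 + (-417309) = -854743; wraps to 193833 = 00101111010100101001

00101111010100101001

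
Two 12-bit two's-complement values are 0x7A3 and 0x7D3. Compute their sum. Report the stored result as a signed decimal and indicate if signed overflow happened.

-138; overflow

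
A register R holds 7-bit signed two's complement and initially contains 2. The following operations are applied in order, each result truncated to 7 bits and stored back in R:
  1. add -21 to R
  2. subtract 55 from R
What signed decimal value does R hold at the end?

54

Start: R = 2 = 0000010.
R = 2 + (-21) = -19 = 1101101
R = -19 − 55 = -74; wraps to 54 = 0110110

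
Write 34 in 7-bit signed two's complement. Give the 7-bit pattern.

34 is non-negative, so write it directly in 7 bits: 0100010.

0100010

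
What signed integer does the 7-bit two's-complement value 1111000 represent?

-8

MSB is 1, so the value is negative.
Invert: 0000111. Add 1: 0001000 = 8. So the value is −8.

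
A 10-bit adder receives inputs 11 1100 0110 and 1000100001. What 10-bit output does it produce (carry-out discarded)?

0111100111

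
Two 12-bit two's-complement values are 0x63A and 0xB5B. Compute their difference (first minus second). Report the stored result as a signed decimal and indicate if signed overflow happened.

-1313; overflow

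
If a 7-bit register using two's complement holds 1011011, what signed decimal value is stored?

MSB is 1, so the value is negative.
Unsigned reading: 91. Subtract 2^7 = 128: 91 − 128 = -37.

-37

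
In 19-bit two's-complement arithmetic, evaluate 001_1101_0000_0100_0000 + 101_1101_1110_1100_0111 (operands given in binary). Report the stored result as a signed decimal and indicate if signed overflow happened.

-20729; no overflow

001_1101_0000_0100_0000 → 0011101000001000000 = 118848 (signed)
101_1101_1110_1100_0111 → 1011101111011000111 = -139577 (signed)
  0011101000001000000
+ 1011101111011000111
= 1111010111100000111
Result 1111010111100000111: MSB = 1 → 503559 − 524288 = -20729.
Addends have opposite signs, so signed overflow cannot occur.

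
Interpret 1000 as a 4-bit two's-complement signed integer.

MSB is 1, so the value is negative.
Unsigned reading: 8. Subtract 2^4 = 16: 8 − 16 = -8.

-8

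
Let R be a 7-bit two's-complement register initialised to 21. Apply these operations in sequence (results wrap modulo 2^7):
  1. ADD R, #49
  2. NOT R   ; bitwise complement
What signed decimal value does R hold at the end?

57

Start: R = 21 = 0010101.
R = 21 + 49 = 70; wraps to -58 = 1000110
R = NOT 1000110 = 0111001 = 57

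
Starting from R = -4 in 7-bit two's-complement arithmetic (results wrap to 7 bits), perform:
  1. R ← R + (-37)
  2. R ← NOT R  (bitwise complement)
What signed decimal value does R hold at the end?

40

Start: R = -4 = 1111100.
R = -4 + (-37) = -41 = 1010111
R = NOT 1010111 = 0101000 = 40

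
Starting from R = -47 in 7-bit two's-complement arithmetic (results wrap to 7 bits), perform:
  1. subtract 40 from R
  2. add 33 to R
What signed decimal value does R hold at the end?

-54

Start: R = -47 = 1010001.
R = -47 − 40 = -87; wraps to 41 = 0101001
R = 41 + 33 = 74; wraps to -54 = 1001010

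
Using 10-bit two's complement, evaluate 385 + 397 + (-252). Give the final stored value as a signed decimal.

-494

385 + 397 = 782 → wraps to -242 (1100001110)
-242 + (-252) = -494 (1000010010)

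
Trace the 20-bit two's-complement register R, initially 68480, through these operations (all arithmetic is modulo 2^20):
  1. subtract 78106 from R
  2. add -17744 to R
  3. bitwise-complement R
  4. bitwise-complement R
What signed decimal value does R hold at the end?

-27370

Start: R = 68480 = 00010000101110000000.
R = 68480 − 78106 = -9626 = 11111101101001100110
R = -9626 + (-17744) = -27370 = 11111001010100010110
R = NOT 11111001010100010110 = 00000110101011101001 = 27369
R = NOT 00000110101011101001 = 11111001010100010110 = -27370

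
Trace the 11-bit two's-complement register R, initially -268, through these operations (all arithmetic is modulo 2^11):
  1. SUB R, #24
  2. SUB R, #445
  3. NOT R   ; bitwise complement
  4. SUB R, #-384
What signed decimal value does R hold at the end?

Start: R = -268 = 11011110100.
R = -268 − 24 = -292 = 11011011100
R = -292 − 445 = -737 = 10100011111
R = NOT 10100011111 = 01011100000 = 736
R = 736 − (-384) = 1120; wraps to -928 = 10001100000

-928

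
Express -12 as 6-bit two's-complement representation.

110100

|-12| = 12 = 001100 in 6 bits.
Invert the bits: 110011. Add 1: 110100.
Check: 110100 reads as 52 − 64 = -12.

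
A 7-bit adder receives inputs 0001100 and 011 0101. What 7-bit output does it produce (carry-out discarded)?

  0001100
+ 0110101
= 1000001

1000001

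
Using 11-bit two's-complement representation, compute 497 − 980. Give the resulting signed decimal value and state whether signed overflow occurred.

-483; no overflow

497 → 00111110001
980 → 01111010100
Subtract via negate-and-add: invert 01111010100 + 1 = 10000101100 (i.e. -980).
  00111110001
+ 10000101100
= 11000011101
Result 11000011101: MSB = 1 → 1565 − 2048 = -483.
Addends (after negating the subtrahend) have opposite signs, so signed overflow cannot occur.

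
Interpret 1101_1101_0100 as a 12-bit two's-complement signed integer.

-556

MSB is 1, so the value is negative.
Unsigned reading: 3540. Subtract 2^12 = 4096: 3540 − 4096 = -556.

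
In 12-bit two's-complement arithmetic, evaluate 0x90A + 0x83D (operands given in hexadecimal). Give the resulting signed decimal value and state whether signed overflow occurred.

0x90A = 100100001010 = -1782 (signed)
0x83D = 100000111101 = -1987 (signed)
  100100001010
+ 100000111101
= 000101000111  (discard carry-out 1)
Result 000101000111: MSB = 0 → value 327.
Both addends are negative but the stored result is non-negative: signed overflow. The true value -1782 + (-1987) = -3769 lies outside [-2048, 2047].

327; overflow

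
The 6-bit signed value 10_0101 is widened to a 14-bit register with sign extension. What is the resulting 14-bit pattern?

11111111100101

MSB of 100101 is 1; replicate it into the new high bits.
11111111|100101 → 11111111100101 (still -27).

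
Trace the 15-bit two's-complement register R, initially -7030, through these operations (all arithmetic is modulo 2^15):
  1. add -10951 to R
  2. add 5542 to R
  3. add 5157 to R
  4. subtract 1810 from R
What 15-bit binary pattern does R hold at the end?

Start: R = -7030 = 110010010001010.
R = -7030 + (-10951) = -17981; wraps to 14787 = 011100111000011
R = 14787 + 5542 = 20329; wraps to -12439 = 100111101101001
R = -12439 + 5157 = -7282 = 110001110001110
R = -7282 − 1810 = -9092 = 101110001111100

101110001111100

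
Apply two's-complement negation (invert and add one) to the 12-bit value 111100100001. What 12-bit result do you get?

Invert: 000011011110. Add 1: 000011011111.
Check: 111100100001 = -223, 000011011111 = 223.

000011011111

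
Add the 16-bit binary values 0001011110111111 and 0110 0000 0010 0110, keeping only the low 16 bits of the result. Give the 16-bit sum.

  0001011110111111
+ 0110000000100110
= 0111011111100101

0111011111100101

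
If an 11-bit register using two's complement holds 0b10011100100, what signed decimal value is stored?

MSB is 1, so the value is negative.
Invert: 01100011011. Add 1: 01100011100 = 796. So the value is −796.

-796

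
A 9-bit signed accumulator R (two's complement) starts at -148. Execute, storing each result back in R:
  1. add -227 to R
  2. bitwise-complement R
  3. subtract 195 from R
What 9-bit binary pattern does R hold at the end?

Start: R = -148 = 101101100.
R = -148 + (-227) = -375; wraps to 137 = 010001001
R = NOT 010001001 = 101110110 = -138
R = -138 − 195 = -333; wraps to 179 = 010110011

010110011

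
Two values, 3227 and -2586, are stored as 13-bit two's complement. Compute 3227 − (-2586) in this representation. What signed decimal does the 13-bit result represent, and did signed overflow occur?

-2379; overflow

3227 → 0110010011011
-2586 → 1010111100110
Subtract via negate-and-add: invert 1010111100110 + 1 = 0101000011010 (i.e. 2586).
  0110010011011
+ 0101000011010
= 1011010110101
Result 1011010110101: MSB = 1 → 5813 − 8192 = -2379.
Both addends (after negating the subtrahend) are non-negative but the stored result is negative: signed overflow. The true value 3227 − (-2586) = 5813 lies outside [-4096, 4095].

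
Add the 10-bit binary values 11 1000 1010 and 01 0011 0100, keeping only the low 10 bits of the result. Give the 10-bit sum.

  1110001010
+ 0100110100
= 0010111110  (discard carry-out 1)

0010111110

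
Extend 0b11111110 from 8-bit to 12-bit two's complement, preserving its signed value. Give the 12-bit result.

MSB of 11111110 is 1; replicate it into the new high bits.
1111|11111110 → 111111111110 (still -2).

111111111110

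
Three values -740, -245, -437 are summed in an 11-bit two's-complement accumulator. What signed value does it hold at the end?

626

-740 + (-245) = -985 (10000100111)
-985 + (-437) = -1422 → wraps to 626 (01001110010)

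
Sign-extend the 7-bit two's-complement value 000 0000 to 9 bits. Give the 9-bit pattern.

000000000

MSB of 0000000 is 0; replicate it into the new high bits.
00|0000000 → 000000000 (still 0).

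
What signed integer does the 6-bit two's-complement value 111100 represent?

MSB is 1, so the value is negative.
Unsigned reading: 60. Subtract 2^6 = 64: 60 − 64 = -4.

-4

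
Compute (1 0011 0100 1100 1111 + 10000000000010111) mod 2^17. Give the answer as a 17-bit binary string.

00011010011100110

  10011010011001111
+ 10000000000010111
= 00011010011100110  (discard carry-out 1)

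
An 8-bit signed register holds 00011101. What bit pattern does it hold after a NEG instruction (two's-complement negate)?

11100011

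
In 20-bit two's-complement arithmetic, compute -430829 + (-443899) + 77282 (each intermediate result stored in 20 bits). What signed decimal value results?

-430829 + (-443899) = -874728 → wraps to 173848 (00101010011100011000)
173848 + 77282 = 251130 (00111101010011111010)

251130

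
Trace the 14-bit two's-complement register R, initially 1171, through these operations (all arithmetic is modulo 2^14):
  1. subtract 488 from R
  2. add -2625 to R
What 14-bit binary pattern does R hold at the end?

11100001101010

Start: R = 1171 = 00010010010011.
R = 1171 − 488 = 683 = 00001010101011
R = 683 + (-2625) = -1942 = 11100001101010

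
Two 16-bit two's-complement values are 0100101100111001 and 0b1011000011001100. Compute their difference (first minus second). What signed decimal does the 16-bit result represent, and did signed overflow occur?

0100101100111001 = 19257 (signed)
0b1011000011001100 → 1011000011001100 = -20276 (signed)
Subtract via negate-and-add: invert 1011000011001100 + 1 = 0100111100110100 (i.e. 20276).
  0100101100111001
+ 0100111100110100
= 1001101001101101
Result 1001101001101101: MSB = 1 → 39533 − 65536 = -26003.
Both addends (after negating the subtrahend) are non-negative but the stored result is negative: signed overflow. The true value 19257 − (-20276) = 39533 lies outside [-32768, 32767].

-26003; overflow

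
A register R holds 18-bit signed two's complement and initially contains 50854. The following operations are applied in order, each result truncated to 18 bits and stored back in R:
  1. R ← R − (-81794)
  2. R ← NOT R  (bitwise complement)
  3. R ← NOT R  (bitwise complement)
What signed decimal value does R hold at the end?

Start: R = 50854 = 001100011010100110.
R = 50854 − (-81794) = 132648; wraps to -129496 = 100000011000101000
R = NOT 100000011000101000 = 011111100111010111 = 129495
R = NOT 011111100111010111 = 100000011000101000 = -129496

-129496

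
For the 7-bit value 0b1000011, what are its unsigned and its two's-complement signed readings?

unsigned = 67, signed = -61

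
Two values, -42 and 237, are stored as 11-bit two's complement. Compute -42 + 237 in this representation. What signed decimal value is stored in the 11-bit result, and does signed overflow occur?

195; no overflow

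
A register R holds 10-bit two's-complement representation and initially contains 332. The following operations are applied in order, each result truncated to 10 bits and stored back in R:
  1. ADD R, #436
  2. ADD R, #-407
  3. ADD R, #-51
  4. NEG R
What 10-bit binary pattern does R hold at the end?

Start: R = 332 = 0101001100.
R = 332 + 436 = 768; wraps to -256 = 1100000000
R = -256 + (-407) = -663; wraps to 361 = 0101101001
R = 361 + (-51) = 310 = 0100110110
R = −(310) = -310 = 1011001010

1011001010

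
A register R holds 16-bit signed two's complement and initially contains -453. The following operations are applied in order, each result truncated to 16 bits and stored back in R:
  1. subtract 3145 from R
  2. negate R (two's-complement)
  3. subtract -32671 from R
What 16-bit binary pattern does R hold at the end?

Start: R = -453 = 1111111000111011.
R = -453 − 3145 = -3598 = 1111000111110010
R = −(-3598) = 3598 = 0000111000001110
R = 3598 − (-32671) = 36269; wraps to -29267 = 1000110110101101

1000110110101101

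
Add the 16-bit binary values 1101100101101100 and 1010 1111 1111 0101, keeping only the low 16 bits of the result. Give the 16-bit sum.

  1101100101101100
+ 1010111111110101
= 1000100101100001  (discard carry-out 1)

1000100101100001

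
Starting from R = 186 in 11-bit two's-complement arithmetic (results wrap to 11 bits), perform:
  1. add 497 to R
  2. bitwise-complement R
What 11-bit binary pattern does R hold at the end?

10101010100

Start: R = 186 = 00010111010.
R = 186 + 497 = 683 = 01010101011
R = NOT 01010101011 = 10101010100 = -684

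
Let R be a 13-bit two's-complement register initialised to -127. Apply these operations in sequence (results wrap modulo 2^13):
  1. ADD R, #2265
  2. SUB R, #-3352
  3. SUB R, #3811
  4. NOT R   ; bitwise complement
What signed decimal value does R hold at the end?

Start: R = -127 = 1111110000001.
R = -127 + 2265 = 2138 = 0100001011010
R = 2138 − (-3352) = 5490; wraps to -2702 = 1010101110010
R = -2702 − 3811 = -6513; wraps to 1679 = 0011010001111
R = NOT 0011010001111 = 1100101110000 = -1680

-1680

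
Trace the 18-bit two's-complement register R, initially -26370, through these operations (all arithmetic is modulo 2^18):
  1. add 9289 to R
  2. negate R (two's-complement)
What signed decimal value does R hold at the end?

Start: R = -26370 = 111001100011111110.
R = -26370 + 9289 = -17081 = 111011110101000111
R = −(-17081) = 17081 = 000100001010111001

17081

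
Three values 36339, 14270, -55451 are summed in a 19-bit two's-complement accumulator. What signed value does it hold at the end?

-4842

36339 + 14270 = 50609 (0001100010110110001)
50609 + (-55451) = -4842 (1111110110100010110)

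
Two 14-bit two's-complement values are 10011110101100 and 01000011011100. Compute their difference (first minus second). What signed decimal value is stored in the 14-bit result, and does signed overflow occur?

10011110101100 = -6228 (signed)
01000011011100 = 4316 (signed)
Subtract via negate-and-add: invert 01000011011100 + 1 = 10111100100100 (i.e. -4316).
  10011110101100
+ 10111100100100
= 01011011010000  (discard carry-out 1)
Result 01011011010000: MSB = 0 → value 5840.
Both addends (after negating the subtrahend) are negative but the stored result is non-negative: signed overflow. The true value -6228 − 4316 = -10544 lies outside [-8192, 8191].

5840; overflow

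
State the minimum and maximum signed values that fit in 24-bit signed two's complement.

Minimum: −2^23 = -8388608.
Maximum: 2^23 − 1 = 8388607.

min = -8388608, max = 8388607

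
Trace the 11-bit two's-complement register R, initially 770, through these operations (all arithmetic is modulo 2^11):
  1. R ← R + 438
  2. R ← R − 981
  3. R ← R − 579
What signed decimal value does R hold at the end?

-352

Start: R = 770 = 01100000010.
R = 770 + 438 = 1208; wraps to -840 = 10010111000
R = -840 − 981 = -1821; wraps to 227 = 00011100011
R = 227 − 579 = -352 = 11010100000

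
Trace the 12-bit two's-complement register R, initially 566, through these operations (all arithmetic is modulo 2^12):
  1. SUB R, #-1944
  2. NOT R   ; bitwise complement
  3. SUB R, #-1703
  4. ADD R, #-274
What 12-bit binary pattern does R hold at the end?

101111000110

Start: R = 566 = 001000110110.
R = 566 − (-1944) = 2510; wraps to -1586 = 100111001110
R = NOT 100111001110 = 011000110001 = 1585
R = 1585 − (-1703) = 3288; wraps to -808 = 110011011000
R = -808 + (-274) = -1082 = 101111000110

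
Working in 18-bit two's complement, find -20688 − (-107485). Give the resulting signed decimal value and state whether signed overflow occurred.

86797; no overflow

-20688 → 111010111100110000
-107485 → 100101110000100011
Subtract via negate-and-add: invert 100101110000100011 + 1 = 011010001111011101 (i.e. 107485).
  111010111100110000
+ 011010001111011101
= 010101001100001101  (discard carry-out 1)
Result 010101001100001101: MSB = 0 → value 86797.
Addends (after negating the subtrahend) have opposite signs, so signed overflow cannot occur.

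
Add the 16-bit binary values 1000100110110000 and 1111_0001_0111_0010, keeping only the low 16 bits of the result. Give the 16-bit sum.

0111101100100010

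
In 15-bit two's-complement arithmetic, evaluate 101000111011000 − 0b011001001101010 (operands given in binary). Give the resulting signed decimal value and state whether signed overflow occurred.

8046; overflow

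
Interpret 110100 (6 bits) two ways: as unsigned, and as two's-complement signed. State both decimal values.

Unsigned: 110100 = 52.
Signed: MSB=1 → 52 − 64 = -12.

unsigned = 52, signed = -12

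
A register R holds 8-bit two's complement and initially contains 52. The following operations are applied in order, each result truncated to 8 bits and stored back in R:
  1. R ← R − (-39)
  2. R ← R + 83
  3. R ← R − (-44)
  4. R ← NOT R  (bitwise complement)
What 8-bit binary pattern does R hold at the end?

00100101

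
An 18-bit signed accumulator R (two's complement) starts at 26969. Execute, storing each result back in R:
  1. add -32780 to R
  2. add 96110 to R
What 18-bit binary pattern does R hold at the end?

010110000010111011

Start: R = 26969 = 000110100101011001.
R = 26969 + (-32780) = -5811 = 111110100101001101
R = -5811 + 96110 = 90299 = 010110000010111011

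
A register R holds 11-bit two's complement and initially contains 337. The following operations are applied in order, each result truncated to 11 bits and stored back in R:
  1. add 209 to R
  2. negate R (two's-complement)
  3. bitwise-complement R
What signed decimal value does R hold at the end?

545

Start: R = 337 = 00101010001.
R = 337 + 209 = 546 = 01000100010
R = −(546) = -546 = 10111011110
R = NOT 10111011110 = 01000100001 = 545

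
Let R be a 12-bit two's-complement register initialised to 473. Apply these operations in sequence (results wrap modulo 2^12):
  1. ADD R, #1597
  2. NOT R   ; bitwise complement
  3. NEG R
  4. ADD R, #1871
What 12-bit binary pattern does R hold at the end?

111101100110

Start: R = 473 = 000111011001.
R = 473 + 1597 = 2070; wraps to -2026 = 100000010110
R = NOT 100000010110 = 011111101001 = 2025
R = −(2025) = -2025 = 100000010111
R = -2025 + 1871 = -154 = 111101100110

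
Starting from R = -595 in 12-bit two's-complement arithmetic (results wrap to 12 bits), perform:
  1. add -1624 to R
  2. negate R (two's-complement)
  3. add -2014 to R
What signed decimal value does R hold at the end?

205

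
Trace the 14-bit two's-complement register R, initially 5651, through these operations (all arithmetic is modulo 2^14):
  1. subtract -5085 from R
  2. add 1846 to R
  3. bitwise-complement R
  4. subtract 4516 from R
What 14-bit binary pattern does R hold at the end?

11110100110101

Start: R = 5651 = 01011000010011.
R = 5651 − (-5085) = 10736; wraps to -5648 = 10100111110000
R = -5648 + 1846 = -3802 = 11000100100110
R = NOT 11000100100110 = 00111011011001 = 3801
R = 3801 − 4516 = -715 = 11110100110101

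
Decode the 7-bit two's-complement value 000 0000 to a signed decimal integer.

0

MSB is 0, so the value is non-negative: 0000000 = 0.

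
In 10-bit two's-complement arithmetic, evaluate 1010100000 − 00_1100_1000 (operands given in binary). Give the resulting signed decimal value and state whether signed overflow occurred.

1010100000 = -352 (signed)
00_1100_1000 → 0011001000 = 200 (signed)
Subtract via negate-and-add: invert 0011001000 + 1 = 1100111000 (i.e. -200).
  1010100000
+ 1100111000
= 0111011000  (discard carry-out 1)
Result 0111011000: MSB = 0 → value 472.
Both addends (after negating the subtrahend) are negative but the stored result is non-negative: signed overflow. The true value -352 − 200 = -552 lies outside [-512, 511].

472; overflow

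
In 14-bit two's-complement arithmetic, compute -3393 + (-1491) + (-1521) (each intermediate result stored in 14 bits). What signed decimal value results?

-6405

-3393 + (-1491) = -4884 (10110011101100)
-4884 + (-1521) = -6405 (10011011111011)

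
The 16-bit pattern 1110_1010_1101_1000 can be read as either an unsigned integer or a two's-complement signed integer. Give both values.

unsigned = 60120, signed = -5416

Unsigned: 1110101011011000 = 60120.
Signed: MSB=1 → 60120 − 65536 = -5416.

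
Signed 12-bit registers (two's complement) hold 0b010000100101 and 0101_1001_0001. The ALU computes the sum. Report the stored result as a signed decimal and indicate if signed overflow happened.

0b010000100101 → 010000100101 = 1061 (signed)
0101_1001_0001 → 010110010001 = 1425 (signed)
  010000100101
+ 010110010001
= 100110110110
Result 100110110110: MSB = 1 → 2486 − 4096 = -1610.
Both addends are non-negative but the stored result is negative: signed overflow. The true value 1061 + 1425 = 2486 lies outside [-2048, 2047].

-1610; overflow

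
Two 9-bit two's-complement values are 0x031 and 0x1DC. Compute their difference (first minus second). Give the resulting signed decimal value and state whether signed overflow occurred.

0x031 = 000110001 = 49 (signed)
0x1DC = 111011100 = -36 (signed)
Subtract via negate-and-add: invert 111011100 + 1 = 000100100 (i.e. 36).
  000110001
+ 000100100
= 001010101
Result 001010101: MSB = 0 → value 85.
Both addends (after negating the subtrahend) are non-negative and so is the stored result: no signed overflow.

85; no overflow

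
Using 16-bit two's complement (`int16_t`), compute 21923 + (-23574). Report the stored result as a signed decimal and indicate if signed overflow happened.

-1651; no overflow

21923 → 0101010110100011
-23574 → 1010001111101010
  0101010110100011
+ 1010001111101010
= 1111100110001101
Result 1111100110001101: MSB = 1 → 63885 − 65536 = -1651.
Addends have opposite signs, so signed overflow cannot occur.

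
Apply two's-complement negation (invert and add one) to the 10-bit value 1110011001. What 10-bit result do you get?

0001100111

Invert: 0001100110. Add 1: 0001100111.
Check: 1110011001 = -103, 0001100111 = 103.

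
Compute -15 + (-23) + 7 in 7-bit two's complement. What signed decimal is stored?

-15 + (-23) = -38 (1011010)
-38 + 7 = -31 (1100001)

-31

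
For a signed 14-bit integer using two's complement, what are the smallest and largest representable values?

min = -8192, max = 8191

Minimum: −2^13 = -8192.
Maximum: 2^13 − 1 = 8191.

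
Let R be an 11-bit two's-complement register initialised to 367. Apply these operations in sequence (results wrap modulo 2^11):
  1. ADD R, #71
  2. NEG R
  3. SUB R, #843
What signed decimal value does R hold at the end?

Start: R = 367 = 00101101111.
R = 367 + 71 = 438 = 00110110110
R = −(438) = -438 = 11001001010
R = -438 − 843 = -1281; wraps to 767 = 01011111111

767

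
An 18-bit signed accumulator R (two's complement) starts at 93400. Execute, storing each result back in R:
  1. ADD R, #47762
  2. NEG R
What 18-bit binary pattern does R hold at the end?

Start: R = 93400 = 010110110011011000.
R = 93400 + 47762 = 141162; wraps to -120982 = 100010011101101010
R = −(-120982) = 120982 = 011101100010010110

011101100010010110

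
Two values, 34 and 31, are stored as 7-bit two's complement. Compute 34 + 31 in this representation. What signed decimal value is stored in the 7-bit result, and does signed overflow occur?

34 → 0100010
31 → 0011111
  0100010
+ 0011111
= 1000001
Result 1000001: MSB = 1 → 65 − 128 = -63.
Both addends are non-negative but the stored result is negative: signed overflow. The true value 34 + 31 = 65 lies outside [-64, 63].

-63; overflow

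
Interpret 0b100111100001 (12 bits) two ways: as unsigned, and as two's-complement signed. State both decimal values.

unsigned = 2529, signed = -1567

Unsigned: 100111100001 = 2529.
Signed: MSB=1 → 2529 − 4096 = -1567.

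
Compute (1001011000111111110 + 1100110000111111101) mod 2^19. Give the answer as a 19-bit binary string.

  1001011000111111110
+ 1100110000111111101
= 0110001001111111011  (discard carry-out 1)

0110001001111111011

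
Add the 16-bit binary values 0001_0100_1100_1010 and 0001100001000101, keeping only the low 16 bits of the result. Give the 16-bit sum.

  0001010011001010
+ 0001100001000101
= 0010110100001111

0010110100001111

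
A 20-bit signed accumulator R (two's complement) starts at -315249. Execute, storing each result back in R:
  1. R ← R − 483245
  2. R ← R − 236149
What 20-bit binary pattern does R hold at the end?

00000011011001101101

Start: R = -315249 = 10110011000010001111.
R = -315249 − 483245 = -798494; wraps to 250082 = 00111101000011100010
R = 250082 − 236149 = 13933 = 00000011011001101101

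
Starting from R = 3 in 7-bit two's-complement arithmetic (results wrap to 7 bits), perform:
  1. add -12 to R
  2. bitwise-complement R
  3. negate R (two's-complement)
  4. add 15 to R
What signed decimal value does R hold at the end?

7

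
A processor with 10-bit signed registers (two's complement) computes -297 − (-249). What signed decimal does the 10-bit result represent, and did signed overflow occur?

-297 → 1011010111
-249 → 1100000111
Subtract via negate-and-add: invert 1100000111 + 1 = 0011111001 (i.e. 249).
  1011010111
+ 0011111001
= 1111010000
Result 1111010000: MSB = 1 → 976 − 1024 = -48.
Addends (after negating the subtrahend) have opposite signs, so signed overflow cannot occur.

-48; no overflow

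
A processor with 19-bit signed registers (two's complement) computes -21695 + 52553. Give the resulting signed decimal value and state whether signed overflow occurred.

30858; no overflow

-21695 → 1111010101101000001
52553 → 0001100110101001001
  1111010101101000001
+ 0001100110101001001
= 0000111100010001010  (discard carry-out 1)
Result 0000111100010001010: MSB = 0 → value 30858.
Addends have opposite signs, so signed overflow cannot occur.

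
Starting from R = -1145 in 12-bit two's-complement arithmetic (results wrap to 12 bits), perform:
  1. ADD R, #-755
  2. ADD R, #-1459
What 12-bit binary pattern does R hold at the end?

001011100001

Start: R = -1145 = 101110000111.
R = -1145 + (-755) = -1900 = 100010010100
R = -1900 + (-1459) = -3359; wraps to 737 = 001011100001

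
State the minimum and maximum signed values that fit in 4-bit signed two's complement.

min = -8, max = 7

Minimum: −2^3 = -8.
Maximum: 2^3 − 1 = 7.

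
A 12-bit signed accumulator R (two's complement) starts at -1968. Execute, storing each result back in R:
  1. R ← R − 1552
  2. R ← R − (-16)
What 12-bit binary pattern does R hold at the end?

Start: R = -1968 = 100001010000.
R = -1968 − 1552 = -3520; wraps to 576 = 001001000000
R = 576 − (-16) = 592 = 001001010000

001001010000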